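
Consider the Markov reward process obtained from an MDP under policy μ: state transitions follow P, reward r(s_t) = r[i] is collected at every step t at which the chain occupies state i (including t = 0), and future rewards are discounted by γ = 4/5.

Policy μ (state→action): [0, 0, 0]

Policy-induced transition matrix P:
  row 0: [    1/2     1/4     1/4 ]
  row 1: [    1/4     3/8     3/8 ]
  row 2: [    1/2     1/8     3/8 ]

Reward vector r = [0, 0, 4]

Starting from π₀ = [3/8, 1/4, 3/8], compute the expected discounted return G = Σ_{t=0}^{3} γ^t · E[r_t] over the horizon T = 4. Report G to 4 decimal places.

G = 4.0250

t=0: π = [0.3750, 0.2500, 0.3750], E[r] = 1.5000, γ^t·E[r] = 1.500000, running G = 1.500000
t=1: π = [0.4375, 0.2344, 0.3281], E[r] = 1.3125, γ^t·E[r] = 1.050000, running G = 2.550000
t=2: π = [0.4414, 0.2383, 0.3203], E[r] = 1.2813, γ^t·E[r] = 0.820000, running G = 3.370000
t=3: π = [0.4404, 0.2397, 0.3198], E[r] = 1.2793, γ^t·E[r] = 0.655000, running G = 4.025000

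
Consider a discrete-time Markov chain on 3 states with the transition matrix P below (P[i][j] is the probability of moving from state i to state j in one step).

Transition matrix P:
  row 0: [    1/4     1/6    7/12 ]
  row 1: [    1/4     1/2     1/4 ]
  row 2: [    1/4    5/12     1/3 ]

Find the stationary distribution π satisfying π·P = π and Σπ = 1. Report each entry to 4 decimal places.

Balance equations π_j = Σ_i π_i·P[i][j]:
  π_0 = 1/4·π_0 + 1/4·π_1 + 1/4·π_2
  π_1 = 1/6·π_0 + 1/2·π_1 + 5/12·π_2
  normalize: π_0 + π_1 + π_2 = 1
Solving the linear system gives exactly π = [1/4, 17/44, 4/11].

π = [0.2500, 0.3864, 0.3636]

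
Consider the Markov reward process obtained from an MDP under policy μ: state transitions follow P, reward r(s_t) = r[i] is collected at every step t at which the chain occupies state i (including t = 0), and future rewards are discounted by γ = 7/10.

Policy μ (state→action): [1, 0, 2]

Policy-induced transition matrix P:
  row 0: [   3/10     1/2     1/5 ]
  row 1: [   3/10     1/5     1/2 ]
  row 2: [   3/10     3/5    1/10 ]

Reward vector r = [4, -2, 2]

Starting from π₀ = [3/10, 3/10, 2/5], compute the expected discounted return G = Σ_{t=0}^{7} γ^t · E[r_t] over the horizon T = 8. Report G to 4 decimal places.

t=0: π = [0.3000, 0.3000, 0.4000], E[r] = 1.4000, γ^t·E[r] = 1.400000, running G = 1.400000
t=1: π = [0.3000, 0.4500, 0.2500], E[r] = 0.8000, γ^t·E[r] = 0.560000, running G = 1.960000
t=2: π = [0.3000, 0.3900, 0.3100], E[r] = 1.0400, γ^t·E[r] = 0.509600, running G = 2.469600
t=3: π = [0.3000, 0.4140, 0.2860], E[r] = 0.9440, γ^t·E[r] = 0.323792, running G = 2.793392
t=4: π = [0.3000, 0.4044, 0.2956], E[r] = 0.9824, γ^t·E[r] = 0.235874, running G = 3.029266
t=5: π = [0.3000, 0.4082, 0.2918], E[r] = 0.9670, γ^t·E[r] = 0.162530, running G = 3.191797
t=6: π = [0.3000, 0.4067, 0.2933], E[r] = 0.9732, γ^t·E[r] = 0.114494, running G = 3.306291
t=7: π = [0.3000, 0.4073, 0.2927], E[r] = 0.9707, γ^t·E[r] = 0.079943, running G = 3.386234

G = 3.3862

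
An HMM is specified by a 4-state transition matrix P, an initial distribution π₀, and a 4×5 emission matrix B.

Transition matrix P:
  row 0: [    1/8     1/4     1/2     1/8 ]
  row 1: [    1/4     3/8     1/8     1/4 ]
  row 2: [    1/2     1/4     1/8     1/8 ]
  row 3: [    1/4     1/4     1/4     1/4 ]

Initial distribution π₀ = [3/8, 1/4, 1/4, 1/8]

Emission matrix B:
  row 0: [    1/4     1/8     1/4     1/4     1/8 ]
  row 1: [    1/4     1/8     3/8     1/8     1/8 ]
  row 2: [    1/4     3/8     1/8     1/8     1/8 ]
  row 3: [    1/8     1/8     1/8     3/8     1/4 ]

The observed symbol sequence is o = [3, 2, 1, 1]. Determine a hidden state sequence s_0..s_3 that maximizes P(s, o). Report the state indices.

path = [0, 2, 0, 2]

t=0: δ = [9.375e-02, 3.125e-02, 3.125e-02, 4.688e-02]  (obs o_0=3)
t=1: δ = [3.906e-03, 8.789e-03, 5.859e-03, 1.465e-03]  ψ = [2, 0, 0, 0]  (obs o_1=2)
t=2: δ = [3.662e-04, 4.120e-04, 7.324e-04, 2.747e-04]  ψ = [2, 1, 0, 1]  (obs o_2=1)
t=3: δ = [4.578e-05, 2.289e-05, 6.866e-05, 1.287e-05]  ψ = [2, 2, 0, 1]  (obs o_3=1)
backtrack: best end state = 2; path = [0, 2, 0, 2]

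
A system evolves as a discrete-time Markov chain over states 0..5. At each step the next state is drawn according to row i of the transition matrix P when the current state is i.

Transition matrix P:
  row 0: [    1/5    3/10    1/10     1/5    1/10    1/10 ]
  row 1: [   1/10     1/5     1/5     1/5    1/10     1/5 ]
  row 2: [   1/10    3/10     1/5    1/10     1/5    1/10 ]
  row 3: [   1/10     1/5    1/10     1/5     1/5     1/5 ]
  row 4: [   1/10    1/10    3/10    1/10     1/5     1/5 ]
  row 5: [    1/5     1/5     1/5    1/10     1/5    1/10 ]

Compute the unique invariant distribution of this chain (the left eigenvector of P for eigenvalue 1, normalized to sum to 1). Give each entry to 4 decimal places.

π = [0.1281, 0.2151, 0.1888, 0.1492, 0.1657, 0.1530]

Balance equations π_j = Σ_i π_i·P[i][j]:
  π_0 = 1/5·π_0 + 1/10·π_1 + 1/10·π_2 + 1/10·π_3 + 1/10·π_4 + 1/5·π_5
  π_1 = 3/10·π_0 + 1/5·π_1 + 3/10·π_2 + 1/5·π_3 + 1/10·π_4 + 1/5·π_5
  π_2 = 1/10·π_0 + 1/5·π_1 + 1/5·π_2 + 1/10·π_3 + 3/10·π_4 + 1/5·π_5
  π_3 = 1/5·π_0 + 1/5·π_1 + 1/10·π_2 + 1/5·π_3 + 1/10·π_4 + 1/10·π_5
  π_4 = 1/10·π_0 + 1/10·π_1 + 1/5·π_2 + 1/5·π_3 + 1/5·π_4 + 1/5·π_5
  normalize: π_0 + π_1 + π_2 + π_3 + π_4 + π_5 = 1
Solving the linear system gives exactly π = [2285/17836, 3837/17836, 842/4459, 1331/8918, 2955/17836, 2729/17836].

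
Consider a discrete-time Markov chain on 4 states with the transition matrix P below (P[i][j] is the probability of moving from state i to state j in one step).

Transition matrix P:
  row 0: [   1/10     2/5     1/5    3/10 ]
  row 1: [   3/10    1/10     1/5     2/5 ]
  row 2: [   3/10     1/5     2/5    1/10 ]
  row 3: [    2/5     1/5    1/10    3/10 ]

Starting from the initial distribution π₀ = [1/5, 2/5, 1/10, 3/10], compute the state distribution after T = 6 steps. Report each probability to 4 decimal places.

π = [0.2734, 0.2315, 0.2149, 0.2802]

t=0: π = [0.2000, 0.4000, 0.1000, 0.3000]
t=1: π = [0.2900, 0.2000, 0.1900, 0.3200]
t=2: π = [0.2740, 0.2380, 0.2060, 0.2820]
t=3: π = [0.2734, 0.2310, 0.2130, 0.2826]
t=4: π = [0.2736, 0.2316, 0.2143, 0.2805]
t=5: π = [0.2733, 0.2316, 0.2148, 0.2803]
t=6: π = [0.2734, 0.2315, 0.2149, 0.2802]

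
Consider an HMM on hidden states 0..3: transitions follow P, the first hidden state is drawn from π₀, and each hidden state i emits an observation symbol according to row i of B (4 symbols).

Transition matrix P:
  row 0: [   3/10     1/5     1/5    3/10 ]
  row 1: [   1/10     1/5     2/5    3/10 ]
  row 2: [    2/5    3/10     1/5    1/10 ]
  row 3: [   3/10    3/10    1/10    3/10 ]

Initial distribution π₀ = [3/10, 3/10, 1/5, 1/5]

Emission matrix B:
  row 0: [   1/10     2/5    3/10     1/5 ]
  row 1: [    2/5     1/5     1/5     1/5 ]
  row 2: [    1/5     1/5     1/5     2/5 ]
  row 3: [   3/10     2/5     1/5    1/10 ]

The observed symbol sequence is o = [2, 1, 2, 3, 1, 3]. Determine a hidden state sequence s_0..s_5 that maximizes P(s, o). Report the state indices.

path = [0, 3, 1, 2, 0, 2]

t=0: δ = [9.000e-02, 6.000e-02, 4.000e-02, 4.000e-02]  (obs o_0=2)
t=1: δ = [1.080e-02, 3.600e-03, 4.800e-03, 1.080e-02]  ψ = [0, 0, 1, 0]  (obs o_1=1)
t=2: δ = [9.720e-04, 6.480e-04, 4.320e-04, 6.480e-04]  ψ = [0, 3, 0, 0]  (obs o_2=2)
t=3: δ = [5.832e-05, 3.888e-05, 1.037e-04, 2.916e-05]  ψ = [0, 0, 1, 0]  (obs o_3=3)
t=4: δ = [1.659e-05, 6.221e-06, 4.147e-06, 6.998e-06]  ψ = [2, 2, 2, 0]  (obs o_4=1)
t=5: δ = [9.953e-07, 6.636e-07, 1.327e-06, 4.977e-07]  ψ = [0, 0, 0, 0]  (obs o_5=3)
backtrack: best end state = 2; path = [0, 3, 1, 2, 0, 2]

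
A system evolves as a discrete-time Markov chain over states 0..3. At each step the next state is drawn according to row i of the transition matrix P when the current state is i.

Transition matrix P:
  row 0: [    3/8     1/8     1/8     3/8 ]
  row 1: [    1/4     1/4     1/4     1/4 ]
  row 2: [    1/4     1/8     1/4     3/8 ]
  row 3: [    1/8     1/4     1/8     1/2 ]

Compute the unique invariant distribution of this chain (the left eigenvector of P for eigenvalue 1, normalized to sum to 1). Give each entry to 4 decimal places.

Balance equations π_j = Σ_i π_i·P[i][j]:
  π_0 = 3/8·π_0 + 1/4·π_1 + 1/4·π_2 + 1/8·π_3
  π_1 = 1/8·π_0 + 1/4·π_1 + 1/8·π_2 + 1/4·π_3
  π_2 = 1/8·π_0 + 1/4·π_1 + 1/4·π_2 + 1/8·π_3
  normalize: π_0 + π_1 + π_2 + π_3 = 1
Solving the linear system gives exactly π = [8/35, 1/5, 6/35, 2/5].

π = [0.2286, 0.2000, 0.1714, 0.4000]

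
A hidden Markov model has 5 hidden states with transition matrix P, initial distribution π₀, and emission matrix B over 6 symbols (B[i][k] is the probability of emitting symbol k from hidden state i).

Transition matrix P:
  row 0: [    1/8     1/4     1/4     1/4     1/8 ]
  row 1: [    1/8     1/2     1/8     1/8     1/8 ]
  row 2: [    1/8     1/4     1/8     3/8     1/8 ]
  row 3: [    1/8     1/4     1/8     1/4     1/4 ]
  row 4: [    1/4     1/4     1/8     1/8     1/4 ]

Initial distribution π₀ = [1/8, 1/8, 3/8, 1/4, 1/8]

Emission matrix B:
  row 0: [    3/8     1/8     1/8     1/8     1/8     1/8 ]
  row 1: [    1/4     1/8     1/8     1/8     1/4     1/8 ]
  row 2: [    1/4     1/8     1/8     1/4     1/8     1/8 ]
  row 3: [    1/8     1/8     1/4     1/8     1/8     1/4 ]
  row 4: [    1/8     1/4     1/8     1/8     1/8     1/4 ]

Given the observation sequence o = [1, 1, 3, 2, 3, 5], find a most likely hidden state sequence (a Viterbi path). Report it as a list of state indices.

path = [2, 1, 1, 1, 1, 1]

t=0: δ = [1.562e-02, 1.562e-02, 4.688e-02, 3.125e-02, 3.125e-02]  (obs o_0=1)
t=1: δ = [9.766e-04, 1.465e-03, 7.324e-04, 2.197e-03, 1.953e-03]  ψ = [4, 2, 2, 2, 3]  (obs o_1=1)
t=2: δ = [6.104e-05, 9.155e-05, 6.866e-05, 6.866e-05, 6.866e-05]  ψ = [4, 1, 3, 3, 3]  (obs o_2=3)
t=3: δ = [2.146e-06, 5.722e-06, 1.907e-06, 6.437e-06, 2.146e-06]  ψ = [4, 1, 0, 2, 3]  (obs o_3=2)
t=4: δ = [1.006e-07, 3.576e-07, 2.012e-07, 2.012e-07, 2.012e-07]  ψ = [3, 1, 3, 3, 3]  (obs o_4=3)
t=5: δ = [6.286e-09, 2.235e-08, 5.588e-09, 1.886e-08, 1.257e-08]  ψ = [4, 1, 1, 2, 3]  (obs o_5=5)
backtrack: best end state = 1; path = [2, 1, 1, 1, 1, 1]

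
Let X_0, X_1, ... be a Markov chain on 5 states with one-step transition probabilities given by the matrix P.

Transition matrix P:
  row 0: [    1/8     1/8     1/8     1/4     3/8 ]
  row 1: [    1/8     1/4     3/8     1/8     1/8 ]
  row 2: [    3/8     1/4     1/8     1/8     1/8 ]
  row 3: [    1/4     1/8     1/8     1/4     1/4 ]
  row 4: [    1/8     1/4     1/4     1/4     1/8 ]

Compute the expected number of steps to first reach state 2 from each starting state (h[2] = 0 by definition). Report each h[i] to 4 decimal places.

h = [5.0109, 3.7473, 0.0000, 5.0893, 4.3834]

First-step conditioning: h[2] = 0; for i ≠ 2, h[i] = 1 + Σ_k P[i][k]·h[k].
  h[0] = 1 + 1/8·h[0] + 1/8·h[1] + 1/4·h[3] + 3/8·h[4]
  h[1] = 1 + 1/8·h[0] + 1/4·h[1] + 1/8·h[3] + 1/8·h[4]
  h[3] = 1 + 1/4·h[0] + 1/8·h[1] + 1/4·h[3] + 1/4·h[4]
  h[4] = 1 + 1/8·h[0] + 1/4·h[1] + 1/4·h[3] + 1/8·h[4]
Solving the 4×4 linear system over states ≠ 2 gives exactly h = [2300/459, 1720/459, 0, 2336/459, 2012/459] (h[2] = 0 is the target).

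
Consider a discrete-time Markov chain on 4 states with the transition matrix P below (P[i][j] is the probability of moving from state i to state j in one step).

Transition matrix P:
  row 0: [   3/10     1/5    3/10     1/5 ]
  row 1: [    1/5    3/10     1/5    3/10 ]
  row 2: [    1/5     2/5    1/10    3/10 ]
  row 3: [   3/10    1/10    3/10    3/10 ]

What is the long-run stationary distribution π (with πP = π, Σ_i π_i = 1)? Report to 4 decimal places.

π = [0.2527, 0.2428, 0.2298, 0.2747]

Balance equations π_j = Σ_i π_i·P[i][j]:
  π_0 = 3/10·π_0 + 1/5·π_1 + 1/5·π_2 + 3/10·π_3
  π_1 = 1/5·π_0 + 3/10·π_1 + 2/5·π_2 + 1/10·π_3
  π_2 = 3/10·π_0 + 1/5·π_1 + 1/10·π_2 + 3/10·π_3
  normalize: π_0 + π_1 + π_2 + π_3 = 1
Solving the linear system gives exactly π = [23/91, 243/1001, 230/1001, 25/91].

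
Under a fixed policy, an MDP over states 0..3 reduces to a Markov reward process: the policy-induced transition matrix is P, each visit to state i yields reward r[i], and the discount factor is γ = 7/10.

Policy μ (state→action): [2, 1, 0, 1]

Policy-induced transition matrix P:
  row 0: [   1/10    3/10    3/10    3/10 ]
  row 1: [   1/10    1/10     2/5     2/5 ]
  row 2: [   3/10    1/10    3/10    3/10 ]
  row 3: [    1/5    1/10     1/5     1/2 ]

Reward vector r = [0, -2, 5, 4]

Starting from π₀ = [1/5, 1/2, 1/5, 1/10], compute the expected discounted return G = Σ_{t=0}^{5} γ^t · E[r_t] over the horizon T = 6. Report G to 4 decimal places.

t=0: π = [0.2000, 0.5000, 0.2000, 0.1000], E[r] = 0.4000, γ^t·E[r] = 0.400000, running G = 0.400000
t=1: π = [0.1500, 0.1400, 0.3400, 0.3700], E[r] = 2.9000, γ^t·E[r] = 2.030000, running G = 2.430000
t=2: π = [0.2050, 0.1300, 0.2770, 0.3880], E[r] = 2.6770, γ^t·E[r] = 1.311730, running G = 3.741730
t=3: π = [0.1942, 0.1410, 0.2742, 0.3906], E[r] = 2.6514, γ^t·E[r] = 0.909430, running G = 4.651160
t=4: π = [0.1939, 0.1388, 0.2750, 0.3922], E[r] = 2.6664, γ^t·E[r] = 0.640203, running G = 5.291363
t=5: π = [0.1942, 0.1388, 0.2747, 0.3923], E[r] = 2.6651, γ^t·E[r] = 0.447917, running G = 5.739280

G = 5.7393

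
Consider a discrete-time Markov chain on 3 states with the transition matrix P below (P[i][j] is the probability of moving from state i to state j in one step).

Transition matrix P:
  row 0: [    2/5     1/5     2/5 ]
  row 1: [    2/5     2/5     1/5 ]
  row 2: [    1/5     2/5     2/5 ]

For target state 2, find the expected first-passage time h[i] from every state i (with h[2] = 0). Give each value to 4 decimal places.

First-step conditioning: h[2] = 0; for i ≠ 2, h[i] = 1 + Σ_k P[i][k]·h[k].
  h[0] = 1 + 2/5·h[0] + 1/5·h[1]
  h[1] = 1 + 2/5·h[0] + 2/5·h[1]
Solving the 2×2 linear system over states ≠ 2 gives exactly h = [20/7, 25/7, 0] (h[2] = 0 is the target).

h = [2.8571, 3.5714, 0.0000]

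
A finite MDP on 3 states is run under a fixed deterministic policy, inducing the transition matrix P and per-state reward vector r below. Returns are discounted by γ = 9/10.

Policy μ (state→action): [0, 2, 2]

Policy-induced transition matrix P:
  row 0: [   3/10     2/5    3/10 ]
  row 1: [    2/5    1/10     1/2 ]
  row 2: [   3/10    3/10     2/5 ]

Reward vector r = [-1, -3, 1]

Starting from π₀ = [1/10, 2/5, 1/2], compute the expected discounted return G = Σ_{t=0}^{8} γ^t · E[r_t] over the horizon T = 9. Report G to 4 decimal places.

t=0: π = [0.1000, 0.4000, 0.5000], E[r] = -0.8000, γ^t·E[r] = -0.800000, running G = -0.800000
t=1: π = [0.3400, 0.2300, 0.4300], E[r] = -0.6000, γ^t·E[r] = -0.540000, running G = -1.340000
t=2: π = [0.3230, 0.2880, 0.3890], E[r] = -0.7980, γ^t·E[r] = -0.646380, running G = -1.986380
t=3: π = [0.3288, 0.2747, 0.3965], E[r] = -0.7564, γ^t·E[r] = -0.551416, running G = -2.537796
t=4: π = [0.3275, 0.2779, 0.3946], E[r] = -0.7667, γ^t·E[r] = -0.503032, running G = -3.040827
t=5: π = [0.3278, 0.2772, 0.3950], E[r] = -0.7642, γ^t·E[r] = -0.451267, running G = -3.492094
t=6: π = [0.3277, 0.2773, 0.3949], E[r] = -0.7648, γ^t·E[r] = -0.406458, running G = -3.898552
t=7: π = [0.3277, 0.2773, 0.3950], E[r] = -0.7647, γ^t·E[r] = -0.365743, running G = -4.264295
t=8: π = [0.3277, 0.2773, 0.3950], E[r] = -0.7647, γ^t·E[r] = -0.329184, running G = -4.593479

G = -4.5935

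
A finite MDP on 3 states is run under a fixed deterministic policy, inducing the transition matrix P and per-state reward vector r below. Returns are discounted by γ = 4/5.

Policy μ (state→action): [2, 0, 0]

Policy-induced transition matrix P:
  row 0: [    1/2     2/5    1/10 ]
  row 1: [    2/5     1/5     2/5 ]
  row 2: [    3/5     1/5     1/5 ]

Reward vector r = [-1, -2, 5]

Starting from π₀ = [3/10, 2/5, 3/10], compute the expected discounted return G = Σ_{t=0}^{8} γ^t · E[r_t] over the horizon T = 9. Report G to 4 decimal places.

G = 0.4722

t=0: π = [0.3000, 0.4000, 0.3000], E[r] = 0.4000, γ^t·E[r] = 0.400000, running G = 0.400000
t=1: π = [0.4900, 0.2600, 0.2500], E[r] = 0.2400, γ^t·E[r] = 0.192000, running G = 0.592000
t=2: π = [0.4990, 0.2980, 0.2030], E[r] = -0.0800, γ^t·E[r] = -0.051200, running G = 0.540800
t=3: π = [0.4905, 0.2998, 0.2097], E[r] = -0.0416, γ^t·E[r] = -0.021299, running G = 0.519501
t=4: π = [0.4910, 0.2981, 0.2109], E[r] = -0.0326, γ^t·E[r] = -0.013369, running G = 0.506131
t=5: π = [0.4913, 0.2982, 0.2105], E[r] = -0.0351, γ^t·E[r] = -0.011492, running G = 0.494639
t=6: π = [0.4912, 0.2983, 0.2105], E[r] = -0.0352, γ^t·E[r] = -0.009224, running G = 0.485415
t=7: π = [0.4912, 0.2982, 0.2105], E[r] = -0.0351, γ^t·E[r] = -0.007356, running G = 0.478058
t=8: π = [0.4912, 0.2982, 0.2105], E[r] = -0.0351, γ^t·E[r] = -0.005886, running G = 0.472172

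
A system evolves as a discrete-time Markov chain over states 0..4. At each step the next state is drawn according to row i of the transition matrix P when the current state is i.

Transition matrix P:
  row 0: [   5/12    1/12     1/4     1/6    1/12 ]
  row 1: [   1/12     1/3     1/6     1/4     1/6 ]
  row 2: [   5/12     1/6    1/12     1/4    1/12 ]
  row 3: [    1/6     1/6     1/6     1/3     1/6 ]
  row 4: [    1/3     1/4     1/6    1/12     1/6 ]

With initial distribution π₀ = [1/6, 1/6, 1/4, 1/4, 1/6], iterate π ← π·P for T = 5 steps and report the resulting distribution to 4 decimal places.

π = [0.2888, 0.1840, 0.1760, 0.2232, 0.1280]

t=0: π = [0.1667, 0.1667, 0.2500, 0.2500, 0.1667]
t=1: π = [0.2847, 0.1944, 0.1597, 0.2292, 0.1319]
t=2: π = [0.2836, 0.1863, 0.1771, 0.2234, 0.1296]
t=3: π = [0.2879, 0.1849, 0.1755, 0.2234, 0.1283]
t=4: π = [0.2885, 0.1842, 0.1760, 0.2232, 0.1280]
t=5: π = [0.2888, 0.1840, 0.1760, 0.2232, 0.1280]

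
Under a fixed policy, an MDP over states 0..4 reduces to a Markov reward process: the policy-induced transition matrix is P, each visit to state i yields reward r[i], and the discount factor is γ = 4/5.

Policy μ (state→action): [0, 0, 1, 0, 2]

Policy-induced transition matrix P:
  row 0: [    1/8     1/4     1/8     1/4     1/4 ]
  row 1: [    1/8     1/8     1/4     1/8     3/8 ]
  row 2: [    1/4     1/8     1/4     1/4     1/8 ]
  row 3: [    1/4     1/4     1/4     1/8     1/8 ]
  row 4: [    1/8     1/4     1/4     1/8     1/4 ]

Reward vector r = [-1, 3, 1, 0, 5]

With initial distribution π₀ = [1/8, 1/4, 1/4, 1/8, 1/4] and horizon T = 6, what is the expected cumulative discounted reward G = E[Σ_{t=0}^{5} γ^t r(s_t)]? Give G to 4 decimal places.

G = 6.8910

t=0: π = [0.1250, 0.2500, 0.2500, 0.1250, 0.2500], E[r] = 2.1250, γ^t·E[r] = 2.125000, running G = 2.125000
t=1: π = [0.1719, 0.1875, 0.2344, 0.1719, 0.2344], E[r] = 1.7969, γ^t·E[r] = 1.437500, running G = 3.562500
t=2: π = [0.1758, 0.1973, 0.2285, 0.1758, 0.2227], E[r] = 1.7578, γ^t·E[r] = 1.125000, running G = 4.687500
t=3: π = [0.1755, 0.1968, 0.2280, 0.1755, 0.2241], E[r] = 1.7634, γ^t·E[r] = 0.902875, running G = 5.590375
t=4: π = [0.1754, 0.1969, 0.2281, 0.1754, 0.2242], E[r] = 1.7641, γ^t·E[r] = 0.722563, running G = 6.312938
t=5: π = [0.1754, 0.1969, 0.2281, 0.1754, 0.2242], E[r] = 1.7641, γ^t·E[r] = 0.578075, running G = 6.891013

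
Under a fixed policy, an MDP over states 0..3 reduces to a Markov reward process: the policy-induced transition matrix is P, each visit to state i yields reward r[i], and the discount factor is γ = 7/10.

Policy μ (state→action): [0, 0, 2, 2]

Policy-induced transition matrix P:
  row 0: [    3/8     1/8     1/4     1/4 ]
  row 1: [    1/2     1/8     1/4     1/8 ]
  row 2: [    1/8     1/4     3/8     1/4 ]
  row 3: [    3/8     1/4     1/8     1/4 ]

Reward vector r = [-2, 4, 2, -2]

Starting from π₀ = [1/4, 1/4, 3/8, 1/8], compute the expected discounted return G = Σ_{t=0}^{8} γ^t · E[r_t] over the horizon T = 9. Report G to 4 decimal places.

t=0: π = [0.2500, 0.2500, 0.3750, 0.1250], E[r] = 1.0000, γ^t·E[r] = 1.000000, running G = 1.000000
t=1: π = [0.3125, 0.1875, 0.2813, 0.2188], E[r] = 0.2500, γ^t·E[r] = 0.175000, running G = 1.175000
t=2: π = [0.3281, 0.1875, 0.2578, 0.2266], E[r] = 0.1563, γ^t·E[r] = 0.076563, running G = 1.251563
t=3: π = [0.3340, 0.1855, 0.2539, 0.2266], E[r] = 0.1289, γ^t·E[r] = 0.044215, running G = 1.295777
t=4: π = [0.3347, 0.1851, 0.2534, 0.2268], E[r] = 0.1240, γ^t·E[r] = 0.029778, running G = 1.325555
t=5: π = [0.3348, 0.1850, 0.2533, 0.2269], E[r] = 0.1235, γ^t·E[r] = 0.020752, running G = 1.346308
t=6: π = [0.3348, 0.1850, 0.2533, 0.2269], E[r] = 0.1234, γ^t·E[r] = 0.014515, running G = 1.360823
t=7: π = [0.3348, 0.1850, 0.2533, 0.2269], E[r] = 0.1234, γ^t·E[r] = 0.010159, running G = 1.370981
t=8: π = [0.3348, 0.1850, 0.2533, 0.2269], E[r] = 0.1233, γ^t·E[r] = 0.007111, running G = 1.378092

G = 1.3781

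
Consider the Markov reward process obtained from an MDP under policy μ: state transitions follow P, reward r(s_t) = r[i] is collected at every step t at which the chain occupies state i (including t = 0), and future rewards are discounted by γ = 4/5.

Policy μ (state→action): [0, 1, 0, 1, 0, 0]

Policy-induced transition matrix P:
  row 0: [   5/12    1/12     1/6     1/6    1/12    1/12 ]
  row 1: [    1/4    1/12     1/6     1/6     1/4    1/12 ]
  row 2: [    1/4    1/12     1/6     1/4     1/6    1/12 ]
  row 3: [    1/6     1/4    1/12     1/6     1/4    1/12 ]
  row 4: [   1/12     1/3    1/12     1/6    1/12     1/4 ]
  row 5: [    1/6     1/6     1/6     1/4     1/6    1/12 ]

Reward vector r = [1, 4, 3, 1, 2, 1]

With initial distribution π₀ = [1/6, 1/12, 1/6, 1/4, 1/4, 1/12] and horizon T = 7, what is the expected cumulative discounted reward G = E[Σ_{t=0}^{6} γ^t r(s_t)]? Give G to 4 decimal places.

G = 7.5884

t=0: π = [0.1667, 0.0833, 0.1667, 0.2500, 0.2500, 0.0833], E[r] = 1.8333, γ^t·E[r] = 1.833333, running G = 1.833333
t=1: π = [0.2083, 0.1944, 0.1250, 0.1875, 0.1597, 0.1250], E[r] = 1.9931, γ^t·E[r] = 1.594444, running G = 3.427778
t=2: π = [0.2321, 0.1649, 0.1377, 0.1875, 0.1678, 0.1100], E[r] = 1.9381, γ^t·E[r] = 1.240370, running G = 4.668148
t=3: π = [0.2359, 0.1657, 0.1371, 0.1873, 0.1627, 0.1113], E[r] = 1.9339, γ^t·E[r] = 0.990173, running G = 5.658321
t=4: π = [0.2373, 0.1645, 0.1375, 0.1874, 0.1629, 0.1105], E[r] = 1.9314, γ^t·E[r] = 0.791091, running G = 6.449412
t=5: π = [0.2376, 0.1645, 0.1375, 0.1873, 0.1626, 0.1105], E[r] = 1.9310, γ^t·E[r] = 0.632765, running G = 7.082177
t=6: π = [0.2377, 0.1644, 0.1375, 0.1873, 0.1626, 0.1104], E[r] = 1.9309, γ^t·E[r] = 0.506174, running G = 7.588352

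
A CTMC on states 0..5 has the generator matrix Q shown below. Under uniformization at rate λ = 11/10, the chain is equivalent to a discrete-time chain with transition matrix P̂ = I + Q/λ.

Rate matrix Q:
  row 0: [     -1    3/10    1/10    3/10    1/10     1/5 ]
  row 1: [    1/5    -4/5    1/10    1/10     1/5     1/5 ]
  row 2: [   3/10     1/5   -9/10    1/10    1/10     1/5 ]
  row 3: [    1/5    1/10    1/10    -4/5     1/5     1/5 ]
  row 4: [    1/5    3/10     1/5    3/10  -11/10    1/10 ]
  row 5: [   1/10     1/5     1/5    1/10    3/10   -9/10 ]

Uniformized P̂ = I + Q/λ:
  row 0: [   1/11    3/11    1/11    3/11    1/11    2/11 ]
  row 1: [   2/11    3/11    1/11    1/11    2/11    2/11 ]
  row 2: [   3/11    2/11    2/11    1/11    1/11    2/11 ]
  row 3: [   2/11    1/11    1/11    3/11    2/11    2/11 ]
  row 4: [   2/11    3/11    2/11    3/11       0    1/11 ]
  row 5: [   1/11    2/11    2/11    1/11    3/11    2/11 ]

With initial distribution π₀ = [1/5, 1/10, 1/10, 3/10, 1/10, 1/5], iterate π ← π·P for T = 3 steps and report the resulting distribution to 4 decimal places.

t=0: π = [0.2000, 0.1000, 0.1000, 0.3000, 0.1000, 0.2000]
t=1: π = [0.1545, 0.1909, 0.1273, 0.2000, 0.1545, 0.1727]
t=2: π = [0.1636, 0.2091, 0.1322, 0.1835, 0.1438, 0.1678]
t=3: π = [0.1637, 0.2121, 0.1313, 0.1802, 0.1440, 0.1687]

π = [0.1637, 0.2121, 0.1313, 0.1802, 0.1440, 0.1687]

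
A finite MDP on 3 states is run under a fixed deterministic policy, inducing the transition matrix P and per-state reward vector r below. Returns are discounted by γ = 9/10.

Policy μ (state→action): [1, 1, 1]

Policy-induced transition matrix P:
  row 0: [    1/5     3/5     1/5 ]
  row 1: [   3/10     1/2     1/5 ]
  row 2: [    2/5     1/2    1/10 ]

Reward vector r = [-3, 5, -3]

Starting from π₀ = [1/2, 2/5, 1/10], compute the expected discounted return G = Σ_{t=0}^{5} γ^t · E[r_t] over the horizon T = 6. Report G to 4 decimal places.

G = 4.8732

t=0: π = [0.5000, 0.4000, 0.1000], E[r] = 0.2000, γ^t·E[r] = 0.200000, running G = 0.200000
t=1: π = [0.2600, 0.5500, 0.1900], E[r] = 1.4000, γ^t·E[r] = 1.260000, running G = 1.460000
t=2: π = [0.2930, 0.5260, 0.1810], E[r] = 1.2080, γ^t·E[r] = 0.978480, running G = 2.438480
t=3: π = [0.2888, 0.5293, 0.1819], E[r] = 1.2344, γ^t·E[r] = 0.899878, running G = 3.338358
t=4: π = [0.2893, 0.5289, 0.1818], E[r] = 1.2310, γ^t·E[r] = 0.807685, running G = 4.146043
t=5: π = [0.2893, 0.5289, 0.1818], E[r] = 1.2314, γ^t·E[r] = 0.727158, running G = 4.873201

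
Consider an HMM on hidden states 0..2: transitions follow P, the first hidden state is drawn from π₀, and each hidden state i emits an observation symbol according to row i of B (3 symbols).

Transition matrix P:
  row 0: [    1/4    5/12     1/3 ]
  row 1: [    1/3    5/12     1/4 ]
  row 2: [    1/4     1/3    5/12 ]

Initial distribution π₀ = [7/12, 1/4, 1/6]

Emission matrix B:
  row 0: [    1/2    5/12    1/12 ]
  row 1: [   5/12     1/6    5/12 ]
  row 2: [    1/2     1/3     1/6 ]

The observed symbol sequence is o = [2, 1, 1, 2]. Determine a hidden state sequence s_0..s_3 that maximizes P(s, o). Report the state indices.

t=0: δ = [4.861e-02, 1.042e-01, 2.778e-02]  (obs o_0=2)
t=1: δ = [1.447e-02, 7.234e-03, 8.681e-03]  ψ = [1, 1, 1]  (obs o_1=1)
t=2: δ = [1.507e-03, 1.005e-03, 1.608e-03]  ψ = [0, 0, 0]  (obs o_2=1)
t=3: δ = [3.349e-05, 2.616e-04, 1.116e-04]  ψ = [2, 0, 2]  (obs o_3=2)
backtrack: best end state = 1; path = [1, 0, 0, 1]

path = [1, 0, 0, 1]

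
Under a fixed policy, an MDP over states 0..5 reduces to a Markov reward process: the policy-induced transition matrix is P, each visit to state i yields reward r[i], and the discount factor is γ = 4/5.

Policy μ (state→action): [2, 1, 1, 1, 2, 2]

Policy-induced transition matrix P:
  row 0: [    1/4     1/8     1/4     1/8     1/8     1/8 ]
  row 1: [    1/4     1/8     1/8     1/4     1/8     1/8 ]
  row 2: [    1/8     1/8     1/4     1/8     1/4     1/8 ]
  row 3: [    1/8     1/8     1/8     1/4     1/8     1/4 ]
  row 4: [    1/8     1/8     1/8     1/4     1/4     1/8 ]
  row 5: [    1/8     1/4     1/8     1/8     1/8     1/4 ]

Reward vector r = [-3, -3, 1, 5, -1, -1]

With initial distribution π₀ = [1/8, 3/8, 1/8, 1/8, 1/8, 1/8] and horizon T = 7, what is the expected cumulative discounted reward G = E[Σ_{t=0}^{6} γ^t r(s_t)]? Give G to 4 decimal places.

t=0: π = [0.1250, 0.3750, 0.1250, 0.1250, 0.1250, 0.1250], E[r] = -1.0000, γ^t·E[r] = -1.000000, running G = -1.000000
t=1: π = [0.1875, 0.1406, 0.1563, 0.2031, 0.1563, 0.1563], E[r] = -0.1250, γ^t·E[r] = -0.100000, running G = -1.100000
t=2: π = [0.1660, 0.1445, 0.1680, 0.1875, 0.1641, 0.1699], E[r] = -0.1602, γ^t·E[r] = -0.102500, running G = -1.202500
t=3: π = [0.1638, 0.1462, 0.1667, 0.1870, 0.1665, 0.1697], E[r] = -0.1646, γ^t·E[r] = -0.084250, running G = -1.286750
t=4: π = [0.1638, 0.1462, 0.1663, 0.1875, 0.1667, 0.1696], E[r] = -0.1625, γ^t·E[r] = -0.066550, running G = -1.353300
t=5: π = [0.1637, 0.1462, 0.1663, 0.1875, 0.1666, 0.1696], E[r] = -0.1621, γ^t·E[r] = -0.053123, running G = -1.406423
t=6: π = [0.1637, 0.1462, 0.1663, 0.1875, 0.1666, 0.1696], E[r] = -0.1621, γ^t·E[r] = -0.042499, running G = -1.448922

G = -1.4489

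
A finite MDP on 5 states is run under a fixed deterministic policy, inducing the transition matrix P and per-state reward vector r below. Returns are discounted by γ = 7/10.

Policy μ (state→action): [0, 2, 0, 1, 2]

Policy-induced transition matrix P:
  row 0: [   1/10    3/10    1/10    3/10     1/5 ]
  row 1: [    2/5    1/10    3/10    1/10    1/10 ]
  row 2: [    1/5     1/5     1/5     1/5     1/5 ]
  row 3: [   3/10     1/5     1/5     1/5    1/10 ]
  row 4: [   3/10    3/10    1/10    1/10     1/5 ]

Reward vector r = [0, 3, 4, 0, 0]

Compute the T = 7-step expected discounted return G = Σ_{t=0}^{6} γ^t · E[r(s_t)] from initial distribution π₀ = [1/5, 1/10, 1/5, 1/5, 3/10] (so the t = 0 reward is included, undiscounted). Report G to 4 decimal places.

G = 3.9286

t=0: π = [0.2000, 0.1000, 0.2000, 0.2000, 0.3000], E[r] = 1.1000, γ^t·E[r] = 1.100000, running G = 1.100000
t=1: π = [0.2500, 0.2400, 0.1600, 0.1800, 0.1700], E[r] = 1.3600, γ^t·E[r] = 0.952000, running G = 2.052000
t=2: π = [0.2580, 0.2180, 0.1820, 0.1840, 0.1580], E[r] = 1.3820, γ^t·E[r] = 0.677180, running G = 2.729180
t=3: π = [0.2520, 0.2198, 0.1802, 0.1882, 0.1598], E[r] = 1.3802, γ^t·E[r] = 0.473409, running G = 3.202589
t=4: π = [0.2536, 0.2192, 0.1808, 0.1872, 0.1592], E[r] = 1.3808, γ^t·E[r] = 0.331530, running G = 3.534119
t=5: π = [0.2531, 0.2194, 0.1806, 0.1875, 0.1594], E[r] = 1.3806, γ^t·E[r] = 0.232045, running G = 3.766164
t=6: π = [0.2532, 0.2193, 0.1807, 0.1874, 0.1593], E[r] = 1.3807, γ^t·E[r] = 0.162436, running G = 3.928600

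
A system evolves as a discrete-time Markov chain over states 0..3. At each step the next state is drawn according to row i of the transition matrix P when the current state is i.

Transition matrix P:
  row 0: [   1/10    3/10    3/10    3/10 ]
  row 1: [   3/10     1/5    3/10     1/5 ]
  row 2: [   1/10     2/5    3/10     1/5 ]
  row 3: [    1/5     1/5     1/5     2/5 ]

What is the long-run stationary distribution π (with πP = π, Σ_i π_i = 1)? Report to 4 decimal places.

Balance equations π_j = Σ_i π_i·P[i][j]:
  π_0 = 1/10·π_0 + 3/10·π_1 + 1/10·π_2 + 1/5·π_3
  π_1 = 3/10·π_0 + 1/5·π_1 + 2/5·π_2 + 1/5·π_3
  π_2 = 3/10·π_0 + 3/10·π_1 + 3/10·π_2 + 1/5·π_3
  normalize: π_0 + π_1 + π_2 + π_3 = 1
Solving the linear system gives exactly π = [2/11, 3/11, 3/11, 3/11].

π = [0.1818, 0.2727, 0.2727, 0.2727]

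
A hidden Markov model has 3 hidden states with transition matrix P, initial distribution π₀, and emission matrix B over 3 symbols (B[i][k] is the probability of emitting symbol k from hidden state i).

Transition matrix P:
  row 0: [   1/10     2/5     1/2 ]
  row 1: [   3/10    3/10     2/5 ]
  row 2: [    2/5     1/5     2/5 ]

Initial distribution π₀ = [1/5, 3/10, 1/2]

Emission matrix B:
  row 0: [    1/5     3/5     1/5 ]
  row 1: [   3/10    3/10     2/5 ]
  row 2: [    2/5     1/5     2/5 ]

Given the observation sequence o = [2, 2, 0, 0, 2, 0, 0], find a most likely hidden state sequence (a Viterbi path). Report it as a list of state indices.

t=0: δ = [4.000e-02, 1.200e-01, 2.000e-01]  (obs o_0=2)
t=1: δ = [1.600e-02, 1.600e-02, 3.200e-02]  ψ = [2, 2, 2]  (obs o_1=2)
t=2: δ = [2.560e-03, 1.920e-03, 5.120e-03]  ψ = [2, 0, 2]  (obs o_2=0)
t=3: δ = [4.096e-04, 3.072e-04, 8.192e-04]  ψ = [2, 0, 2]  (obs o_3=0)
t=4: δ = [6.554e-05, 6.554e-05, 1.311e-04]  ψ = [2, 0, 2]  (obs o_4=2)
t=5: δ = [1.049e-05, 7.864e-06, 2.097e-05]  ψ = [2, 0, 2]  (obs o_5=0)
t=6: δ = [1.678e-06, 1.258e-06, 3.355e-06]  ψ = [2, 0, 2]  (obs o_6=0)
backtrack: best end state = 2; path = [2, 2, 2, 2, 2, 2, 2]

path = [2, 2, 2, 2, 2, 2, 2]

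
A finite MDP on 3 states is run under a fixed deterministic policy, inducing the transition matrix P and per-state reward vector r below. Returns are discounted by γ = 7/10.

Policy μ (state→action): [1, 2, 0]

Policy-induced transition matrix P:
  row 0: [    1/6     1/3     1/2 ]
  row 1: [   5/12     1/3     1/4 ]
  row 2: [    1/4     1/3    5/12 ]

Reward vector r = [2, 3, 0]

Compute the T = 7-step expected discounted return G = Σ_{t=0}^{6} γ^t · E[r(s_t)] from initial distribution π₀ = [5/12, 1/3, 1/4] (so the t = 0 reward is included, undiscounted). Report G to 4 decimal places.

G = 5.0387

t=0: π = [0.4167, 0.3333, 0.2500], E[r] = 1.8333, γ^t·E[r] = 1.833333, running G = 1.833333
t=1: π = [0.2708, 0.3333, 0.3958], E[r] = 1.5417, γ^t·E[r] = 1.079167, running G = 2.912500
t=2: π = [0.2830, 0.3333, 0.3837], E[r] = 1.5660, γ^t·E[r] = 0.767326, running G = 3.679826
t=3: π = [0.2820, 0.3333, 0.3847], E[r] = 1.5639, γ^t·E[r] = 0.536434, running G = 4.216260
t=4: π = [0.2821, 0.3333, 0.3846], E[r] = 1.5641, γ^t·E[r] = 0.375544, running G = 4.591804
t=5: π = [0.2821, 0.3333, 0.3846], E[r] = 1.5641, γ^t·E[r] = 0.262879, running G = 4.854683
t=6: π = [0.2821, 0.3333, 0.3846], E[r] = 1.5641, γ^t·E[r] = 0.184015, running G = 5.038698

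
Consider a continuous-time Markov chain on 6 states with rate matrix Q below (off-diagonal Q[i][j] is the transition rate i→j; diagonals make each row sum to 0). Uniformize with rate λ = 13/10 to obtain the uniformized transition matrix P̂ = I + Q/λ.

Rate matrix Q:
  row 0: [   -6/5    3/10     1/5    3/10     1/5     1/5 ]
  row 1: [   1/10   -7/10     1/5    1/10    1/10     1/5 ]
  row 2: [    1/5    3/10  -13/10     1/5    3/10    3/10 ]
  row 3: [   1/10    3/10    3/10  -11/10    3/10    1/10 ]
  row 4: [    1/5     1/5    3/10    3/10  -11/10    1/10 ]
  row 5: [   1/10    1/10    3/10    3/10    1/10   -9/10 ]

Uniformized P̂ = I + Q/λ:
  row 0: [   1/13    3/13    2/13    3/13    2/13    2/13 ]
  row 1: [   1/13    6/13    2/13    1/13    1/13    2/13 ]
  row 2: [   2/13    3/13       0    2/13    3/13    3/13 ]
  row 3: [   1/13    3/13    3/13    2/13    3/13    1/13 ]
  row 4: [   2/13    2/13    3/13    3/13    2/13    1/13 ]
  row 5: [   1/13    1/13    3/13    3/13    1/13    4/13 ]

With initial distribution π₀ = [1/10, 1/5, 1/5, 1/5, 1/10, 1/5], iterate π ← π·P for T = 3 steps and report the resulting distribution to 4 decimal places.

t=0: π = [0.1000, 0.2000, 0.2000, 0.2000, 0.1000, 0.2000]
t=1: π = [0.1000, 0.2385, 0.1615, 0.1692, 0.1538, 0.1769]
t=2: π = [0.1012, 0.2467, 0.1675, 0.1686, 0.1473, 0.1686]
t=3: π = [0.1011, 0.2504, 0.1654, 0.1670, 0.1477, 0.1684]

π = [0.1011, 0.2504, 0.1654, 0.1670, 0.1477, 0.1684]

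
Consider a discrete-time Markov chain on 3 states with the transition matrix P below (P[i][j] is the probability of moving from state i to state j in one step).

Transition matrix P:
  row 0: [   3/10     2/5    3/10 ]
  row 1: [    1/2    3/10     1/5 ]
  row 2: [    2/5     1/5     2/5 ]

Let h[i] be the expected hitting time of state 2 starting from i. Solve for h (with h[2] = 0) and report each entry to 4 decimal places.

First-step conditioning: h[2] = 0; for i ≠ 2, h[i] = 1 + Σ_k P[i][k]·h[k].
  h[0] = 1 + 3/10·h[0] + 2/5·h[1]
  h[1] = 1 + 1/2·h[0] + 3/10·h[1]
Solving the 2×2 linear system over states ≠ 2 gives exactly h = [110/29, 120/29, 0] (h[2] = 0 is the target).

h = [3.7931, 4.1379, 0.0000]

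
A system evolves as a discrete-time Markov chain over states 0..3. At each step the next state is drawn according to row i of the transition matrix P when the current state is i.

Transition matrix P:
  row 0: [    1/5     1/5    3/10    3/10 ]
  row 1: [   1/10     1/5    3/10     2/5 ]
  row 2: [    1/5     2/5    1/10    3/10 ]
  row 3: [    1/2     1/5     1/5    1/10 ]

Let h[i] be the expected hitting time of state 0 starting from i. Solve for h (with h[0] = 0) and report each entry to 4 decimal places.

First-step conditioning: h[0] = 0; for i ≠ 0, h[i] = 1 + Σ_k P[i][k]·h[k].
  h[1] = 1 + 1/5·h[1] + 3/10·h[2] + 2/5·h[3]
  h[2] = 1 + 2/5·h[1] + 1/10·h[2] + 3/10·h[3]
  h[3] = 1 + 1/5·h[1] + 1/5·h[2] + 1/10·h[3]
Solving the 3×3 linear system over states ≠ 0 gives exactly h = [0, 155/37, 146/37, 108/37] (h[0] = 0 is the target).

h = [0.0000, 4.1892, 3.9459, 2.9189]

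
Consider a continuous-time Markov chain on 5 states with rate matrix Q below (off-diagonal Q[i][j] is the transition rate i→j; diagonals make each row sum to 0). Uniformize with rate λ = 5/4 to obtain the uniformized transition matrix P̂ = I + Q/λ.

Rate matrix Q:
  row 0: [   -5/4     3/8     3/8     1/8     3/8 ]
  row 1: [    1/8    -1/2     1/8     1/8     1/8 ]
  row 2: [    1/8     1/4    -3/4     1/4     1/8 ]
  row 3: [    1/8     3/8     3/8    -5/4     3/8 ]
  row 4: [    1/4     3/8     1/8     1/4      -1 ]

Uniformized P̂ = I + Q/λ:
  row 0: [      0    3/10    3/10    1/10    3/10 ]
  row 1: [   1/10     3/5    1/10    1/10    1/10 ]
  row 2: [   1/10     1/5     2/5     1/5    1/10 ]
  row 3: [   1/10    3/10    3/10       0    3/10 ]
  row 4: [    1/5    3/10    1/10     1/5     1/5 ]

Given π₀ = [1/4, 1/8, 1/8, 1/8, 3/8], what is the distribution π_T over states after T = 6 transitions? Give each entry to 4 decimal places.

t=0: π = [0.2500, 0.1250, 0.1250, 0.1250, 0.3750]
t=1: π = [0.1125, 0.3250, 0.2125, 0.1375, 0.2125]
t=2: π = [0.1100, 0.3763, 0.2138, 0.1288, 0.1713]
t=3: π = [0.1061, 0.3915, 0.2119, 0.1256, 0.1649]
t=4: π = [0.1059, 0.3963, 0.2099, 0.1251, 0.1628]
t=5: π = [0.1057, 0.3979, 0.2092, 0.1248, 0.1625]
t=6: π = [0.1057, 0.3984, 0.2088, 0.1247, 0.1623]

π = [0.1057, 0.3984, 0.2088, 0.1247, 0.1623]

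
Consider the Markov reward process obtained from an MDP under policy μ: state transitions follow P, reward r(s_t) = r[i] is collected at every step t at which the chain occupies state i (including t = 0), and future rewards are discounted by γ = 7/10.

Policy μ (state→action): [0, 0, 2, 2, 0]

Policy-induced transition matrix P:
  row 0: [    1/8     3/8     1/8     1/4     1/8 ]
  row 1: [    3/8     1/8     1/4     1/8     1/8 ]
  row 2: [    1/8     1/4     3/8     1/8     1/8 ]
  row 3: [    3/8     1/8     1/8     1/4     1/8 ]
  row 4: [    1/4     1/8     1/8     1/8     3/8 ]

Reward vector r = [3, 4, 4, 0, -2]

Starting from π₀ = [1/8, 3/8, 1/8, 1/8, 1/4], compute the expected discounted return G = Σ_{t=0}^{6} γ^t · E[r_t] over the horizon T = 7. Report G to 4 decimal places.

t=0: π = [0.1250, 0.3750, 0.1250, 0.1250, 0.2500], E[r] = 1.8750, γ^t·E[r] = 1.875000, running G = 1.875000
t=1: π = [0.2813, 0.1719, 0.2031, 0.1563, 0.1875], E[r] = 1.9688, γ^t·E[r] = 1.378125, running G = 3.253125
t=2: π = [0.2305, 0.2207, 0.1973, 0.1797, 0.1719], E[r] = 2.0195, γ^t·E[r] = 0.989570, running G = 4.242695
t=3: π = [0.2466, 0.2073, 0.2019, 0.1763, 0.1680], E[r] = 2.0405, γ^t·E[r] = 0.699901, running G = 4.942596
t=4: π = [0.2419, 0.2119, 0.2014, 0.1779, 0.1670], E[r] = 2.0447, γ^t·E[r] = 0.490942, running G = 5.433538
t=5: π = [0.2433, 0.2106, 0.2018, 0.1775, 0.1667], E[r] = 2.0463, γ^t·E[r] = 0.343927, running G = 5.777465
t=6: π = [0.2429, 0.2111, 0.2018, 0.1776, 0.1667], E[r] = 2.0466, γ^t·E[r] = 0.240783, running G = 6.018248

G = 6.0182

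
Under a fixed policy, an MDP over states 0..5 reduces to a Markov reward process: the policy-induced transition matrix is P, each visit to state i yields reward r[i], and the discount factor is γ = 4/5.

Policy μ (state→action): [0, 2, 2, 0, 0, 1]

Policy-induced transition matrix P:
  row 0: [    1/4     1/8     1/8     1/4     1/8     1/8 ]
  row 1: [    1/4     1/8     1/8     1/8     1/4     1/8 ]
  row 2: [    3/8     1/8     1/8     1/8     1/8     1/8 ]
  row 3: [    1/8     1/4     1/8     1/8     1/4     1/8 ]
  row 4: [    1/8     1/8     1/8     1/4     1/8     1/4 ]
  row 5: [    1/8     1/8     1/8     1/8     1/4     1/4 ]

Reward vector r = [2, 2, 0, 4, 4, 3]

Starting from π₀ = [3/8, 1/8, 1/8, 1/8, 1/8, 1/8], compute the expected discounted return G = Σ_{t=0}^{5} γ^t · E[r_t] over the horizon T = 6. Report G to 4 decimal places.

G = 9.4568

t=0: π = [0.3750, 0.1250, 0.1250, 0.1250, 0.1250, 0.1250], E[r] = 2.3750, γ^t·E[r] = 2.375000, running G = 2.375000
t=1: π = [0.2188, 0.1406, 0.1250, 0.1875, 0.1719, 0.1563], E[r] = 2.6250, γ^t·E[r] = 2.100000, running G = 4.475000
t=2: π = [0.2012, 0.1484, 0.1250, 0.1738, 0.1855, 0.1660], E[r] = 2.6348, γ^t·E[r] = 1.686250, running G = 6.161250
t=3: π = [0.2000, 0.1467, 0.1250, 0.1733, 0.1860, 0.1689], E[r] = 2.6377, γ^t·E[r] = 1.350500, running G = 7.511750
t=4: π = [0.1996, 0.1467, 0.1250, 0.1732, 0.1861, 0.1694], E[r] = 2.6381, γ^t·E[r] = 1.080575, running G = 8.592325
t=5: π = [0.1995, 0.1467, 0.1250, 0.1732, 0.1862, 0.1694], E[r] = 2.6382, γ^t·E[r] = 0.864481, running G = 9.456806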